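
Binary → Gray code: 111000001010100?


Binary: 111000001010100
Gray code: G = B XOR (B >> 1)
B >> 1 = 011100000101010
111000001010100 XOR 011100000101010:
  1 XOR 0 = 1
  1 XOR 1 = 0
  1 XOR 1 = 0
  0 XOR 1 = 1
  0 XOR 0 = 0
  0 XOR 0 = 0
  0 XOR 0 = 0
  0 XOR 0 = 0
  1 XOR 0 = 1
  0 XOR 1 = 1
  1 XOR 0 = 1
  0 XOR 1 = 1
  1 XOR 0 = 1
  0 XOR 1 = 1
  0 XOR 0 = 0
= 100100001111110


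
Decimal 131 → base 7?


Divide by 7 repeatedly:
131 ÷ 7 = 18 remainder 5
18 ÷ 7 = 2 remainder 4
2 ÷ 7 = 0 remainder 2
Reading remainders bottom-up:
= 245


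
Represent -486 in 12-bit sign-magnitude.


Sign bit: 1 (negative)
Magnitude: 486 = 00111100110
= 100111100110


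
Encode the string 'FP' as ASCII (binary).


String: 'FP'  (2 characters)
Per-character ASCII lookup:
  'F': uppercase starts at 65: 'F' = 65 + 5 = 70 → 1000110
  'P': uppercase starts at 65: 'P' = 65 + 15 = 80 → 1010000
= 1000110 1010000


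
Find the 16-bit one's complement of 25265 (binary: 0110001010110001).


Original: 0110001010110001
Invert all bits:
  bit 0: 0 → 1
  bit 1: 1 → 0
  bit 2: 1 → 0
  bit 3: 0 → 1
  bit 4: 0 → 1
  bit 5: 0 → 1
  bit 6: 1 → 0
  bit 7: 0 → 1
  bit 8: 1 → 0
  bit 9: 0 → 1
  bit 10: 1 → 0
  bit 11: 1 → 0
  bit 12: 0 → 1
  bit 13: 0 → 1
  bit 14: 0 → 1
  bit 15: 1 → 0
= 1001110101001110


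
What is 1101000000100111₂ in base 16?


Group into 4-bit nibbles: 1101000000100111
  1101 = D
  0000 = 0
  0010 = 2
  0111 = 7
= 0xD027


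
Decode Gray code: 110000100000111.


Gray code: 110000100000111
MSB stays the same: 1
Each subsequent bit = prev_binary XOR current_gray:
  B[1] = 1 XOR 1 = 0
  B[2] = 0 XOR 0 = 0
  B[3] = 0 XOR 0 = 0
  B[4] = 0 XOR 0 = 0
  B[5] = 0 XOR 0 = 0
  B[6] = 0 XOR 1 = 1
  B[7] = 1 XOR 0 = 1
  B[8] = 1 XOR 0 = 1
  B[9] = 1 XOR 0 = 1
  B[10] = 1 XOR 0 = 1
  B[11] = 1 XOR 0 = 1
  B[12] = 1 XOR 1 = 0
  B[13] = 0 XOR 1 = 1
  B[14] = 1 XOR 1 = 0
= 100000111111010 (16890 decimal)


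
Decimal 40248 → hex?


Divide by 16 repeatedly:
40248 ÷ 16 = 2515 remainder 8 (8)
2515 ÷ 16 = 157 remainder 3 (3)
157 ÷ 16 = 9 remainder 13 (D)
9 ÷ 16 = 0 remainder 9 (9)
Reading remainders bottom-up:
= 0x9D38


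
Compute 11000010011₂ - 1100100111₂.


Align and subtract column by column (LSB to MSB, borrowing when needed):
  11000010011
- 01100100111
  -----------
  col 0: (1 - 0 borrow-in) - 1 → 1 - 1 = 0, borrow out 0
  col 1: (1 - 0 borrow-in) - 1 → 1 - 1 = 0, borrow out 0
  col 2: (0 - 0 borrow-in) - 1 → borrow from next column: (0+2) - 1 = 1, borrow out 1
  col 3: (0 - 1 borrow-in) - 0 → borrow from next column: (-1+2) - 0 = 1, borrow out 1
  col 4: (1 - 1 borrow-in) - 0 → 0 - 0 = 0, borrow out 0
  col 5: (0 - 0 borrow-in) - 1 → borrow from next column: (0+2) - 1 = 1, borrow out 1
  col 6: (0 - 1 borrow-in) - 0 → borrow from next column: (-1+2) - 0 = 1, borrow out 1
  col 7: (0 - 1 borrow-in) - 0 → borrow from next column: (-1+2) - 0 = 1, borrow out 1
  col 8: (0 - 1 borrow-in) - 1 → borrow from next column: (-1+2) - 1 = 0, borrow out 1
  col 9: (1 - 1 borrow-in) - 1 → borrow from next column: (0+2) - 1 = 1, borrow out 1
  col 10: (1 - 1 borrow-in) - 0 → 0 - 0 = 0, borrow out 0
Reading bits MSB→LSB: 01011101100
Strip leading zeros: 1011101100
= 1011101100


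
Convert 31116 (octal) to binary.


Each octal digit → 3 binary bits:
  3 = 011
  1 = 001
  1 = 001
  1 = 001
  6 = 110
Concatenate: 011 001 001 001 110
= 011001001001110


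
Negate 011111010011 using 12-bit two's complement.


Original: 011111010011
Step 1 - Invert all bits: 100000101100
Step 2 - Add 1: 100000101100 + 1
= 100000101101 (represents -2003)


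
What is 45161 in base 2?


Divide by 2 repeatedly:
45161 ÷ 2 = 22580 remainder 1
22580 ÷ 2 = 11290 remainder 0
11290 ÷ 2 = 5645 remainder 0
5645 ÷ 2 = 2822 remainder 1
2822 ÷ 2 = 1411 remainder 0
1411 ÷ 2 = 705 remainder 1
705 ÷ 2 = 352 remainder 1
352 ÷ 2 = 176 remainder 0
176 ÷ 2 = 88 remainder 0
88 ÷ 2 = 44 remainder 0
44 ÷ 2 = 22 remainder 0
22 ÷ 2 = 11 remainder 0
11 ÷ 2 = 5 remainder 1
5 ÷ 2 = 2 remainder 1
2 ÷ 2 = 1 remainder 0
1 ÷ 2 = 0 remainder 1
Reading remainders bottom-up:
= 1011000001101001


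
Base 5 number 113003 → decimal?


Positional values (base 5):
  3 × 5^0 = 3 × 1 = 3
  0 × 5^1 = 0 × 5 = 0
  0 × 5^2 = 0 × 25 = 0
  3 × 5^3 = 3 × 125 = 375
  1 × 5^4 = 1 × 625 = 625
  1 × 5^5 = 1 × 3125 = 3125
Sum = 3 + 0 + 0 + 375 + 625 + 3125
= 4128


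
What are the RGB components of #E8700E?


Hex: #E8700E
R = E8₁₆ = 232
G = 70₁₆ = 112
B = 0E₁₆ = 14
= RGB(232, 112, 14)


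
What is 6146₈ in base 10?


Positional values:
Position 0: 6 × 8^0 = 6
Position 1: 4 × 8^1 = 32
Position 2: 1 × 8^2 = 64
Position 3: 6 × 8^3 = 3072
Sum = 6 + 32 + 64 + 3072
= 3174


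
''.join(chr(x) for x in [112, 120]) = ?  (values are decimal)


Codes (decimal): 112 120
Per-code ASCII lookup:
  112  (range 97-122: lowercase, 112 - 97 = 15) → 'p'
  120  (range 97-122: lowercase, 120 - 97 = 23) → 'x'
= 'px'


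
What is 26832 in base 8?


Divide by 8 repeatedly:
26832 ÷ 8 = 3354 remainder 0
3354 ÷ 8 = 419 remainder 2
419 ÷ 8 = 52 remainder 3
52 ÷ 8 = 6 remainder 4
6 ÷ 8 = 0 remainder 6
Reading remainders bottom-up:
= 0o64320


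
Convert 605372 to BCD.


Each digit → 4-bit binary:
  6 → 0110
  0 → 0000
  5 → 0101
  3 → 0011
  7 → 0111
  2 → 0010
= 0110 0000 0101 0011 0111 0010


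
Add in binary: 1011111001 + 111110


Align and add column by column (LSB to MSB, carry propagating):
  01011111001
+ 00000111110
  -----------
  col 0: 1 + 0 + 0 (carry in) = 1 → bit 1, carry out 0
  col 1: 0 + 1 + 0 (carry in) = 1 → bit 1, carry out 0
  col 2: 0 + 1 + 0 (carry in) = 1 → bit 1, carry out 0
  col 3: 1 + 1 + 0 (carry in) = 2 → bit 0, carry out 1
  col 4: 1 + 1 + 1 (carry in) = 3 → bit 1, carry out 1
  col 5: 1 + 1 + 1 (carry in) = 3 → bit 1, carry out 1
  col 6: 1 + 0 + 1 (carry in) = 2 → bit 0, carry out 1
  col 7: 1 + 0 + 1 (carry in) = 2 → bit 0, carry out 1
  col 8: 0 + 0 + 1 (carry in) = 1 → bit 1, carry out 0
  col 9: 1 + 0 + 0 (carry in) = 1 → bit 1, carry out 0
  col 10: 0 + 0 + 0 (carry in) = 0 → bit 0, carry out 0
Reading bits MSB→LSB: 01100110111
Strip leading zeros: 1100110111
= 1100110111


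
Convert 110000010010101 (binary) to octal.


Group into 3-bit groups: 110000010010101
  110 = 6
  000 = 0
  010 = 2
  010 = 2
  101 = 5
= 0o60225


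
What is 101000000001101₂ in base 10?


Positional values:
Bit 0: 1 × 2^0 = 1
Bit 2: 1 × 2^2 = 4
Bit 3: 1 × 2^3 = 8
Bit 12: 1 × 2^12 = 4096
Bit 14: 1 × 2^14 = 16384
Sum = 1 + 4 + 8 + 4096 + 16384
= 20493


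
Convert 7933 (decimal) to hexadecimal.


Divide by 16 repeatedly:
7933 ÷ 16 = 495 remainder 13 (D)
495 ÷ 16 = 30 remainder 15 (F)
30 ÷ 16 = 1 remainder 14 (E)
1 ÷ 16 = 0 remainder 1 (1)
Reading remainders bottom-up:
= 0x1EFD


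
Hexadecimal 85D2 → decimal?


Positional values:
Position 0: 2 × 16^0 = 2 × 1 = 2
Position 1: D × 16^1 = 13 × 16 = 208
Position 2: 5 × 16^2 = 5 × 256 = 1280
Position 3: 8 × 16^3 = 8 × 4096 = 32768
Sum = 2 + 208 + 1280 + 32768
= 34258


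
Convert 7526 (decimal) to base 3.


Divide by 3 repeatedly:
7526 ÷ 3 = 2508 remainder 2
2508 ÷ 3 = 836 remainder 0
836 ÷ 3 = 278 remainder 2
278 ÷ 3 = 92 remainder 2
92 ÷ 3 = 30 remainder 2
30 ÷ 3 = 10 remainder 0
10 ÷ 3 = 3 remainder 1
3 ÷ 3 = 1 remainder 0
1 ÷ 3 = 0 remainder 1
Reading remainders bottom-up:
= 101022202


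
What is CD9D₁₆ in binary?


Each hex digit → 4 binary bits:
  C = 1100
  D = 1101
  9 = 1001
  D = 1101
Concatenate: 1100 1101 1001 1101
= 1100110110011101


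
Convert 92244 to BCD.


Each digit → 4-bit binary:
  9 → 1001
  2 → 0010
  2 → 0010
  4 → 0100
  4 → 0100
= 1001 0010 0010 0100 0100


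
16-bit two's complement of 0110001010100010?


Original: 0110001010100010
Step 1 - Invert all bits: 1001110101011101
Step 2 - Add 1: 1001110101011101 + 1
= 1001110101011110 (represents -25250)


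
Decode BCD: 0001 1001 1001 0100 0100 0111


Each 4-bit group → digit:
  0001 → 1
  1001 → 9
  1001 → 9
  0100 → 4
  0100 → 4
  0111 → 7
= 199447


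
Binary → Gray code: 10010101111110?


Binary: 10010101111110
Gray code: G = B XOR (B >> 1)
B >> 1 = 01001010111111
10010101111110 XOR 01001010111111:
  1 XOR 0 = 1
  0 XOR 1 = 1
  0 XOR 0 = 0
  1 XOR 0 = 1
  0 XOR 1 = 1
  1 XOR 0 = 1
  0 XOR 1 = 1
  1 XOR 0 = 1
  1 XOR 1 = 0
  1 XOR 1 = 0
  1 XOR 1 = 0
  1 XOR 1 = 0
  1 XOR 1 = 0
  0 XOR 1 = 1
= 11011111000001


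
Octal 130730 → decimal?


Positional values:
Position 0: 0 × 8^0 = 0
Position 1: 3 × 8^1 = 24
Position 2: 7 × 8^2 = 448
Position 3: 0 × 8^3 = 0
Position 4: 3 × 8^4 = 12288
Position 5: 1 × 8^5 = 32768
Sum = 0 + 24 + 448 + 0 + 12288 + 32768
= 45528


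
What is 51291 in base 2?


Divide by 2 repeatedly:
51291 ÷ 2 = 25645 remainder 1
25645 ÷ 2 = 12822 remainder 1
12822 ÷ 2 = 6411 remainder 0
6411 ÷ 2 = 3205 remainder 1
3205 ÷ 2 = 1602 remainder 1
1602 ÷ 2 = 801 remainder 0
801 ÷ 2 = 400 remainder 1
400 ÷ 2 = 200 remainder 0
200 ÷ 2 = 100 remainder 0
100 ÷ 2 = 50 remainder 0
50 ÷ 2 = 25 remainder 0
25 ÷ 2 = 12 remainder 1
12 ÷ 2 = 6 remainder 0
6 ÷ 2 = 3 remainder 0
3 ÷ 2 = 1 remainder 1
1 ÷ 2 = 0 remainder 1
Reading remainders bottom-up:
= 1100100001011011


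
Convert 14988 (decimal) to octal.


Divide by 8 repeatedly:
14988 ÷ 8 = 1873 remainder 4
1873 ÷ 8 = 234 remainder 1
234 ÷ 8 = 29 remainder 2
29 ÷ 8 = 3 remainder 5
3 ÷ 8 = 0 remainder 3
Reading remainders bottom-up:
= 0o35214


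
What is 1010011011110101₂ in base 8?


Group into 3-bit groups: 001010011011110101
  001 = 1
  010 = 2
  011 = 3
  011 = 3
  110 = 6
  101 = 5
= 0o123365


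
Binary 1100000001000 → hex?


Group into 4-bit nibbles: 0001100000001000
  0001 = 1
  1000 = 8
  0000 = 0
  1000 = 8
= 0x1808


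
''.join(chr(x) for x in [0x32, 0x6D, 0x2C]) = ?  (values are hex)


Codes (hex): 0x32 0x6D 0x2C
Per-code ASCII lookup:
  0x32 = 50  (range 48-57: digits, 50 - 48 = 2) → '2'
  0x6D = 109  (range 97-122: lowercase, 109 - 97 = 12) → 'm'
  0x2C = 44  (special character) → ','
= '2m,'


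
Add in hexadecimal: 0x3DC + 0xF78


Align and add column by column (LSB to MSB, each column mod 16 with carry):
  03DC
+ 0F78
  ----
  col 0: C(12) + 8(8) + 0 (carry in) = 20 → 4(4), carry out 1
  col 1: D(13) + 7(7) + 1 (carry in) = 21 → 5(5), carry out 1
  col 2: 3(3) + F(15) + 1 (carry in) = 19 → 3(3), carry out 1
  col 3: 0(0) + 0(0) + 1 (carry in) = 1 → 1(1), carry out 0
Reading digits MSB→LSB: 1354
Strip leading zeros: 1354
= 0x1354


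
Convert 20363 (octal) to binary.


Each octal digit → 3 binary bits:
  2 = 010
  0 = 000
  3 = 011
  6 = 110
  3 = 011
Concatenate: 010 000 011 110 011
= 010000011110011


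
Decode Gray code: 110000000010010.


Gray code: 110000000010010
MSB stays the same: 1
Each subsequent bit = prev_binary XOR current_gray:
  B[1] = 1 XOR 1 = 0
  B[2] = 0 XOR 0 = 0
  B[3] = 0 XOR 0 = 0
  B[4] = 0 XOR 0 = 0
  B[5] = 0 XOR 0 = 0
  B[6] = 0 XOR 0 = 0
  B[7] = 0 XOR 0 = 0
  B[8] = 0 XOR 0 = 0
  B[9] = 0 XOR 0 = 0
  B[10] = 0 XOR 1 = 1
  B[11] = 1 XOR 0 = 1
  B[12] = 1 XOR 0 = 1
  B[13] = 1 XOR 1 = 0
  B[14] = 0 XOR 0 = 0
= 100000000011100 (16412 decimal)


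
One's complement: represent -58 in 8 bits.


Original: 00111010
Invert all bits:
  bit 0: 0 → 1
  bit 1: 0 → 1
  bit 2: 1 → 0
  bit 3: 1 → 0
  bit 4: 1 → 0
  bit 5: 0 → 1
  bit 6: 1 → 0
  bit 7: 0 → 1
= 11000101


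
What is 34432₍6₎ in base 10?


Positional values (base 6):
  2 × 6^0 = 2 × 1 = 2
  3 × 6^1 = 3 × 6 = 18
  4 × 6^2 = 4 × 36 = 144
  4 × 6^3 = 4 × 216 = 864
  3 × 6^4 = 3 × 1296 = 3888
Sum = 2 + 18 + 144 + 864 + 3888
= 4916


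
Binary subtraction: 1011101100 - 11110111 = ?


Align and subtract column by column (LSB to MSB, borrowing when needed):
  1011101100
- 0011110111
  ----------
  col 0: (0 - 0 borrow-in) - 1 → borrow from next column: (0+2) - 1 = 1, borrow out 1
  col 1: (0 - 1 borrow-in) - 1 → borrow from next column: (-1+2) - 1 = 0, borrow out 1
  col 2: (1 - 1 borrow-in) - 1 → borrow from next column: (0+2) - 1 = 1, borrow out 1
  col 3: (1 - 1 borrow-in) - 0 → 0 - 0 = 0, borrow out 0
  col 4: (0 - 0 borrow-in) - 1 → borrow from next column: (0+2) - 1 = 1, borrow out 1
  col 5: (1 - 1 borrow-in) - 1 → borrow from next column: (0+2) - 1 = 1, borrow out 1
  col 6: (1 - 1 borrow-in) - 1 → borrow from next column: (0+2) - 1 = 1, borrow out 1
  col 7: (1 - 1 borrow-in) - 1 → borrow from next column: (0+2) - 1 = 1, borrow out 1
  col 8: (0 - 1 borrow-in) - 0 → borrow from next column: (-1+2) - 0 = 1, borrow out 1
  col 9: (1 - 1 borrow-in) - 0 → 0 - 0 = 0, borrow out 0
Reading bits MSB→LSB: 0111110101
Strip leading zeros: 111110101
= 111110101


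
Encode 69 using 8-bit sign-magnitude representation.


Sign bit: 0 (positive)
Magnitude: 69 = 1000101
= 01000101


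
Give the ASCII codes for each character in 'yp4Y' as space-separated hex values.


String: 'yp4Y'  (4 characters)
Per-character ASCII lookup:
  'y': lowercase starts at 97: 'y' = 97 + 24 = 121 → 0x79
  'p': lowercase starts at 97: 'p' = 97 + 15 = 112 → 0x70
  '4': digits start at 48: '4' = 48 + 4 = 52 → 0x34
  'Y': uppercase starts at 65: 'Y' = 65 + 24 = 89 → 0x59
= 0x79 0x70 0x34 0x59


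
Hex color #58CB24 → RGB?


Hex: #58CB24
R = 58₁₆ = 88
G = CB₁₆ = 203
B = 24₁₆ = 36
= RGB(88, 203, 36)


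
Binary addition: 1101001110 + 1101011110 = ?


Align and add column by column (LSB to MSB, carry propagating):
  01101001110
+ 01101011110
  -----------
  col 0: 0 + 0 + 0 (carry in) = 0 → bit 0, carry out 0
  col 1: 1 + 1 + 0 (carry in) = 2 → bit 0, carry out 1
  col 2: 1 + 1 + 1 (carry in) = 3 → bit 1, carry out 1
  col 3: 1 + 1 + 1 (carry in) = 3 → bit 1, carry out 1
  col 4: 0 + 1 + 1 (carry in) = 2 → bit 0, carry out 1
  col 5: 0 + 0 + 1 (carry in) = 1 → bit 1, carry out 0
  col 6: 1 + 1 + 0 (carry in) = 2 → bit 0, carry out 1
  col 7: 0 + 0 + 1 (carry in) = 1 → bit 1, carry out 0
  col 8: 1 + 1 + 0 (carry in) = 2 → bit 0, carry out 1
  col 9: 1 + 1 + 1 (carry in) = 3 → bit 1, carry out 1
  col 10: 0 + 0 + 1 (carry in) = 1 → bit 1, carry out 0
Reading bits MSB→LSB: 11010101100
Strip leading zeros: 11010101100
= 11010101100


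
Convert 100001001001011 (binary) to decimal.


Positional values:
Bit 0: 1 × 2^0 = 1
Bit 1: 1 × 2^1 = 2
Bit 3: 1 × 2^3 = 8
Bit 6: 1 × 2^6 = 64
Bit 9: 1 × 2^9 = 512
Bit 14: 1 × 2^14 = 16384
Sum = 1 + 2 + 8 + 64 + 512 + 16384
= 16971


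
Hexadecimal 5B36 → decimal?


Positional values:
Position 0: 6 × 16^0 = 6 × 1 = 6
Position 1: 3 × 16^1 = 3 × 16 = 48
Position 2: B × 16^2 = 11 × 256 = 2816
Position 3: 5 × 16^3 = 5 × 4096 = 20480
Sum = 6 + 48 + 2816 + 20480
= 23350


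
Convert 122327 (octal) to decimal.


Positional values:
Position 0: 7 × 8^0 = 7
Position 1: 2 × 8^1 = 16
Position 2: 3 × 8^2 = 192
Position 3: 2 × 8^3 = 1024
Position 4: 2 × 8^4 = 8192
Position 5: 1 × 8^5 = 32768
Sum = 7 + 16 + 192 + 1024 + 8192 + 32768
= 42199


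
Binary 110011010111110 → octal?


Group into 3-bit groups: 110011010111110
  110 = 6
  011 = 3
  010 = 2
  111 = 7
  110 = 6
= 0o63276


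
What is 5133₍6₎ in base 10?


Positional values (base 6):
  3 × 6^0 = 3 × 1 = 3
  3 × 6^1 = 3 × 6 = 18
  1 × 6^2 = 1 × 36 = 36
  5 × 6^3 = 5 × 216 = 1080
Sum = 3 + 18 + 36 + 1080
= 1137


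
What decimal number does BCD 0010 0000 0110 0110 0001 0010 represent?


Each 4-bit group → digit:
  0010 → 2
  0000 → 0
  0110 → 6
  0110 → 6
  0001 → 1
  0010 → 2
= 206612


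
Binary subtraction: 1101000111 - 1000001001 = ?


Align and subtract column by column (LSB to MSB, borrowing when needed):
  1101000111
- 1000001001
  ----------
  col 0: (1 - 0 borrow-in) - 1 → 1 - 1 = 0, borrow out 0
  col 1: (1 - 0 borrow-in) - 0 → 1 - 0 = 1, borrow out 0
  col 2: (1 - 0 borrow-in) - 0 → 1 - 0 = 1, borrow out 0
  col 3: (0 - 0 borrow-in) - 1 → borrow from next column: (0+2) - 1 = 1, borrow out 1
  col 4: (0 - 1 borrow-in) - 0 → borrow from next column: (-1+2) - 0 = 1, borrow out 1
  col 5: (0 - 1 borrow-in) - 0 → borrow from next column: (-1+2) - 0 = 1, borrow out 1
  col 6: (1 - 1 borrow-in) - 0 → 0 - 0 = 0, borrow out 0
  col 7: (0 - 0 borrow-in) - 0 → 0 - 0 = 0, borrow out 0
  col 8: (1 - 0 borrow-in) - 0 → 1 - 0 = 1, borrow out 0
  col 9: (1 - 0 borrow-in) - 1 → 1 - 1 = 0, borrow out 0
Reading bits MSB→LSB: 0100111110
Strip leading zeros: 100111110
= 100111110


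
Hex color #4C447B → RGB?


Hex: #4C447B
R = 4C₁₆ = 76
G = 44₁₆ = 68
B = 7B₁₆ = 123
= RGB(76, 68, 123)


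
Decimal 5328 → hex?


Divide by 16 repeatedly:
5328 ÷ 16 = 333 remainder 0 (0)
333 ÷ 16 = 20 remainder 13 (D)
20 ÷ 16 = 1 remainder 4 (4)
1 ÷ 16 = 0 remainder 1 (1)
Reading remainders bottom-up:
= 0x14D0


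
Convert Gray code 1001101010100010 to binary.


Gray code: 1001101010100010
MSB stays the same: 1
Each subsequent bit = prev_binary XOR current_gray:
  B[1] = 1 XOR 0 = 1
  B[2] = 1 XOR 0 = 1
  B[3] = 1 XOR 1 = 0
  B[4] = 0 XOR 1 = 1
  B[5] = 1 XOR 0 = 1
  B[6] = 1 XOR 1 = 0
  B[7] = 0 XOR 0 = 0
  B[8] = 0 XOR 1 = 1
  B[9] = 1 XOR 0 = 1
  B[10] = 1 XOR 1 = 0
  B[11] = 0 XOR 0 = 0
  B[12] = 0 XOR 0 = 0
  B[13] = 0 XOR 0 = 0
  B[14] = 0 XOR 1 = 1
  B[15] = 1 XOR 0 = 1
= 1110110011000011 (60611 decimal)


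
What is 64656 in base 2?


Divide by 2 repeatedly:
64656 ÷ 2 = 32328 remainder 0
32328 ÷ 2 = 16164 remainder 0
16164 ÷ 2 = 8082 remainder 0
8082 ÷ 2 = 4041 remainder 0
4041 ÷ 2 = 2020 remainder 1
2020 ÷ 2 = 1010 remainder 0
1010 ÷ 2 = 505 remainder 0
505 ÷ 2 = 252 remainder 1
252 ÷ 2 = 126 remainder 0
126 ÷ 2 = 63 remainder 0
63 ÷ 2 = 31 remainder 1
31 ÷ 2 = 15 remainder 1
15 ÷ 2 = 7 remainder 1
7 ÷ 2 = 3 remainder 1
3 ÷ 2 = 1 remainder 1
1 ÷ 2 = 0 remainder 1
Reading remainders bottom-up:
= 1111110010010000


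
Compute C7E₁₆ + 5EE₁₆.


Align and add column by column (LSB to MSB, each column mod 16 with carry):
  0C7E
+ 05EE
  ----
  col 0: E(14) + E(14) + 0 (carry in) = 28 → C(12), carry out 1
  col 1: 7(7) + E(14) + 1 (carry in) = 22 → 6(6), carry out 1
  col 2: C(12) + 5(5) + 1 (carry in) = 18 → 2(2), carry out 1
  col 3: 0(0) + 0(0) + 1 (carry in) = 1 → 1(1), carry out 0
Reading digits MSB→LSB: 126C
Strip leading zeros: 126C
= 0x126C


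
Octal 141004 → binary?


Each octal digit → 3 binary bits:
  1 = 001
  4 = 100
  1 = 001
  0 = 000
  0 = 000
  4 = 100
Concatenate: 001 100 001 000 000 100
= 001100001000000100


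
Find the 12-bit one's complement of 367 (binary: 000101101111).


Original: 000101101111
Invert all bits:
  bit 0: 0 → 1
  bit 1: 0 → 1
  bit 2: 0 → 1
  bit 3: 1 → 0
  bit 4: 0 → 1
  bit 5: 1 → 0
  bit 6: 1 → 0
  bit 7: 0 → 1
  bit 8: 1 → 0
  bit 9: 1 → 0
  bit 10: 1 → 0
  bit 11: 1 → 0
= 111010010000


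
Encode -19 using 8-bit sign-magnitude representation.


Sign bit: 1 (negative)
Magnitude: 19 = 0010011
= 10010011


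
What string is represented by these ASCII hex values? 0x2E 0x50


Codes (hex): 0x2E 0x50
Per-code ASCII lookup:
  0x2E = 46  (special character) → '.'
  0x50 = 80  (range 65-90: uppercase, 80 - 65 = 15) → 'P'
= '.P'


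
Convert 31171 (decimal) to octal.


Divide by 8 repeatedly:
31171 ÷ 8 = 3896 remainder 3
3896 ÷ 8 = 487 remainder 0
487 ÷ 8 = 60 remainder 7
60 ÷ 8 = 7 remainder 4
7 ÷ 8 = 0 remainder 7
Reading remainders bottom-up:
= 0o74703


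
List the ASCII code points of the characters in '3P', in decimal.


String: '3P'  (2 characters)
Per-character ASCII lookup:
  '3': digits start at 48: '3' = 48 + 3 = 51
  'P': uppercase starts at 65: 'P' = 65 + 15 = 80
= 51 80


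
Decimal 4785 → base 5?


Divide by 5 repeatedly:
4785 ÷ 5 = 957 remainder 0
957 ÷ 5 = 191 remainder 2
191 ÷ 5 = 38 remainder 1
38 ÷ 5 = 7 remainder 3
7 ÷ 5 = 1 remainder 2
1 ÷ 5 = 0 remainder 1
Reading remainders bottom-up:
= 123120


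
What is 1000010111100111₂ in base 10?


Positional values:
Bit 0: 1 × 2^0 = 1
Bit 1: 1 × 2^1 = 2
Bit 2: 1 × 2^2 = 4
Bit 5: 1 × 2^5 = 32
Bit 6: 1 × 2^6 = 64
Bit 7: 1 × 2^7 = 128
Bit 8: 1 × 2^8 = 256
Bit 10: 1 × 2^10 = 1024
Bit 15: 1 × 2^15 = 32768
Sum = 1 + 2 + 4 + 32 + 64 + 128 + 256 + 1024 + 32768
= 34279


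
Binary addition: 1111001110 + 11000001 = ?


Align and add column by column (LSB to MSB, carry propagating):
  01111001110
+ 00011000001
  -----------
  col 0: 0 + 1 + 0 (carry in) = 1 → bit 1, carry out 0
  col 1: 1 + 0 + 0 (carry in) = 1 → bit 1, carry out 0
  col 2: 1 + 0 + 0 (carry in) = 1 → bit 1, carry out 0
  col 3: 1 + 0 + 0 (carry in) = 1 → bit 1, carry out 0
  col 4: 0 + 0 + 0 (carry in) = 0 → bit 0, carry out 0
  col 5: 0 + 0 + 0 (carry in) = 0 → bit 0, carry out 0
  col 6: 1 + 1 + 0 (carry in) = 2 → bit 0, carry out 1
  col 7: 1 + 1 + 1 (carry in) = 3 → bit 1, carry out 1
  col 8: 1 + 0 + 1 (carry in) = 2 → bit 0, carry out 1
  col 9: 1 + 0 + 1 (carry in) = 2 → bit 0, carry out 1
  col 10: 0 + 0 + 1 (carry in) = 1 → bit 1, carry out 0
Reading bits MSB→LSB: 10010001111
Strip leading zeros: 10010001111
= 10010001111


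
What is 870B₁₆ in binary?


Each hex digit → 4 binary bits:
  8 = 1000
  7 = 0111
  0 = 0000
  B = 1011
Concatenate: 1000 0111 0000 1011
= 1000011100001011


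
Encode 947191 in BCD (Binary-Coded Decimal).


Each digit → 4-bit binary:
  9 → 1001
  4 → 0100
  7 → 0111
  1 → 0001
  9 → 1001
  1 → 0001
= 1001 0100 0111 0001 1001 0001


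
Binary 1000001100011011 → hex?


Group into 4-bit nibbles: 1000001100011011
  1000 = 8
  0011 = 3
  0001 = 1
  1011 = B
= 0x831B


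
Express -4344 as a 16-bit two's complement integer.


Original: 0001000011111000
Step 1 - Invert all bits: 1110111100000111
Step 2 - Add 1: 1110111100000111 + 1
= 1110111100001000 (represents -4344)


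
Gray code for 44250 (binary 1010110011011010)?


Binary: 1010110011011010
Gray code: G = B XOR (B >> 1)
B >> 1 = 0101011001101101
1010110011011010 XOR 0101011001101101:
  1 XOR 0 = 1
  0 XOR 1 = 1
  1 XOR 0 = 1
  0 XOR 1 = 1
  1 XOR 0 = 1
  1 XOR 1 = 0
  0 XOR 1 = 1
  0 XOR 0 = 0
  1 XOR 0 = 1
  1 XOR 1 = 0
  0 XOR 1 = 1
  1 XOR 0 = 1
  1 XOR 1 = 0
  0 XOR 1 = 1
  1 XOR 0 = 1
  0 XOR 1 = 1
= 1111101010110111


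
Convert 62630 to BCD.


Each digit → 4-bit binary:
  6 → 0110
  2 → 0010
  6 → 0110
  3 → 0011
  0 → 0000
= 0110 0010 0110 0011 0000


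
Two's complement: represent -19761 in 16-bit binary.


Original: 0100110100110001
Step 1 - Invert all bits: 1011001011001110
Step 2 - Add 1: 1011001011001110 + 1
= 1011001011001111 (represents -19761)


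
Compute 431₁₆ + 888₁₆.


Align and add column by column (LSB to MSB, each column mod 16 with carry):
  0431
+ 0888
  ----
  col 0: 1(1) + 8(8) + 0 (carry in) = 9 → 9(9), carry out 0
  col 1: 3(3) + 8(8) + 0 (carry in) = 11 → B(11), carry out 0
  col 2: 4(4) + 8(8) + 0 (carry in) = 12 → C(12), carry out 0
  col 3: 0(0) + 0(0) + 0 (carry in) = 0 → 0(0), carry out 0
Reading digits MSB→LSB: 0CB9
Strip leading zeros: CB9
= 0xCB9


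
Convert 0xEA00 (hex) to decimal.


Positional values:
Position 0: 0 × 16^0 = 0 × 1 = 0
Position 1: 0 × 16^1 = 0 × 16 = 0
Position 2: A × 16^2 = 10 × 256 = 2560
Position 3: E × 16^3 = 14 × 4096 = 57344
Sum = 0 + 0 + 2560 + 57344
= 59904


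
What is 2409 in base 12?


Divide by 12 repeatedly:
2409 ÷ 12 = 200 remainder 9
200 ÷ 12 = 16 remainder 8
16 ÷ 12 = 1 remainder 4
1 ÷ 12 = 0 remainder 1
Reading remainders bottom-up:
= 1489


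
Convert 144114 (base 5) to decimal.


Positional values (base 5):
  4 × 5^0 = 4 × 1 = 4
  1 × 5^1 = 1 × 5 = 5
  1 × 5^2 = 1 × 25 = 25
  4 × 5^3 = 4 × 125 = 500
  4 × 5^4 = 4 × 625 = 2500
  1 × 5^5 = 1 × 3125 = 3125
Sum = 4 + 5 + 25 + 500 + 2500 + 3125
= 6159


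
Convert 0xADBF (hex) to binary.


Each hex digit → 4 binary bits:
  A = 1010
  D = 1101
  B = 1011
  F = 1111
Concatenate: 1010 1101 1011 1111
= 1010110110111111


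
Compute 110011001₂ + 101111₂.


Align and add column by column (LSB to MSB, carry propagating):
  0110011001
+ 0000101111
  ----------
  col 0: 1 + 1 + 0 (carry in) = 2 → bit 0, carry out 1
  col 1: 0 + 1 + 1 (carry in) = 2 → bit 0, carry out 1
  col 2: 0 + 1 + 1 (carry in) = 2 → bit 0, carry out 1
  col 3: 1 + 1 + 1 (carry in) = 3 → bit 1, carry out 1
  col 4: 1 + 0 + 1 (carry in) = 2 → bit 0, carry out 1
  col 5: 0 + 1 + 1 (carry in) = 2 → bit 0, carry out 1
  col 6: 0 + 0 + 1 (carry in) = 1 → bit 1, carry out 0
  col 7: 1 + 0 + 0 (carry in) = 1 → bit 1, carry out 0
  col 8: 1 + 0 + 0 (carry in) = 1 → bit 1, carry out 0
  col 9: 0 + 0 + 0 (carry in) = 0 → bit 0, carry out 0
Reading bits MSB→LSB: 0111001000
Strip leading zeros: 111001000
= 111001000


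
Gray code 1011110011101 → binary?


Gray code: 1011110011101
MSB stays the same: 1
Each subsequent bit = prev_binary XOR current_gray:
  B[1] = 1 XOR 0 = 1
  B[2] = 1 XOR 1 = 0
  B[3] = 0 XOR 1 = 1
  B[4] = 1 XOR 1 = 0
  B[5] = 0 XOR 1 = 1
  B[6] = 1 XOR 0 = 1
  B[7] = 1 XOR 0 = 1
  B[8] = 1 XOR 1 = 0
  B[9] = 0 XOR 1 = 1
  B[10] = 1 XOR 1 = 0
  B[11] = 0 XOR 0 = 0
  B[12] = 0 XOR 1 = 1
= 1101011101001 (6889 decimal)


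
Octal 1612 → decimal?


Positional values:
Position 0: 2 × 8^0 = 2
Position 1: 1 × 8^1 = 8
Position 2: 6 × 8^2 = 384
Position 3: 1 × 8^3 = 512
Sum = 2 + 8 + 384 + 512
= 906


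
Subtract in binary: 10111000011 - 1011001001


Align and subtract column by column (LSB to MSB, borrowing when needed):
  10111000011
- 01011001001
  -----------
  col 0: (1 - 0 borrow-in) - 1 → 1 - 1 = 0, borrow out 0
  col 1: (1 - 0 borrow-in) - 0 → 1 - 0 = 1, borrow out 0
  col 2: (0 - 0 borrow-in) - 0 → 0 - 0 = 0, borrow out 0
  col 3: (0 - 0 borrow-in) - 1 → borrow from next column: (0+2) - 1 = 1, borrow out 1
  col 4: (0 - 1 borrow-in) - 0 → borrow from next column: (-1+2) - 0 = 1, borrow out 1
  col 5: (0 - 1 borrow-in) - 0 → borrow from next column: (-1+2) - 0 = 1, borrow out 1
  col 6: (1 - 1 borrow-in) - 1 → borrow from next column: (0+2) - 1 = 1, borrow out 1
  col 7: (1 - 1 borrow-in) - 1 → borrow from next column: (0+2) - 1 = 1, borrow out 1
  col 8: (1 - 1 borrow-in) - 0 → 0 - 0 = 0, borrow out 0
  col 9: (0 - 0 borrow-in) - 1 → borrow from next column: (0+2) - 1 = 1, borrow out 1
  col 10: (1 - 1 borrow-in) - 0 → 0 - 0 = 0, borrow out 0
Reading bits MSB→LSB: 01011111010
Strip leading zeros: 1011111010
= 1011111010


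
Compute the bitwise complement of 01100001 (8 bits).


Original: 01100001
Invert all bits:
  bit 0: 0 → 1
  bit 1: 1 → 0
  bit 2: 1 → 0
  bit 3: 0 → 1
  bit 4: 0 → 1
  bit 5: 0 → 1
  bit 6: 0 → 1
  bit 7: 1 → 0
= 10011110


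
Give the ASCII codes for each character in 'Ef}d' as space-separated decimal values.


String: 'Ef}d'  (4 characters)
Per-character ASCII lookup:
  'E': uppercase starts at 65: 'E' = 65 + 4 = 69
  'f': lowercase starts at 97: 'f' = 97 + 5 = 102
  '}': special character: '}' = 125
  'd': lowercase starts at 97: 'd' = 97 + 3 = 100
= 69 102 125 100


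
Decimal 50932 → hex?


Divide by 16 repeatedly:
50932 ÷ 16 = 3183 remainder 4 (4)
3183 ÷ 16 = 198 remainder 15 (F)
198 ÷ 16 = 12 remainder 6 (6)
12 ÷ 16 = 0 remainder 12 (C)
Reading remainders bottom-up:
= 0xC6F4


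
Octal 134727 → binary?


Each octal digit → 3 binary bits:
  1 = 001
  3 = 011
  4 = 100
  7 = 111
  2 = 010
  7 = 111
Concatenate: 001 011 100 111 010 111
= 001011100111010111


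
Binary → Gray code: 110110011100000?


Binary: 110110011100000
Gray code: G = B XOR (B >> 1)
B >> 1 = 011011001110000
110110011100000 XOR 011011001110000:
  1 XOR 0 = 1
  1 XOR 1 = 0
  0 XOR 1 = 1
  1 XOR 0 = 1
  1 XOR 1 = 0
  0 XOR 1 = 1
  0 XOR 0 = 0
  1 XOR 0 = 1
  1 XOR 1 = 0
  1 XOR 1 = 0
  0 XOR 1 = 1
  0 XOR 0 = 0
  0 XOR 0 = 0
  0 XOR 0 = 0
  0 XOR 0 = 0
= 101101010010000


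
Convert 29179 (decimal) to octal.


Divide by 8 repeatedly:
29179 ÷ 8 = 3647 remainder 3
3647 ÷ 8 = 455 remainder 7
455 ÷ 8 = 56 remainder 7
56 ÷ 8 = 7 remainder 0
7 ÷ 8 = 0 remainder 7
Reading remainders bottom-up:
= 0o70773


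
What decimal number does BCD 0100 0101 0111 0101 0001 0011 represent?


Each 4-bit group → digit:
  0100 → 4
  0101 → 5
  0111 → 7
  0101 → 5
  0001 → 1
  0011 → 3
= 457513


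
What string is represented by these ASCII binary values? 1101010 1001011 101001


Codes (binary): 1101010 1001011 101001
Per-code ASCII lookup:
  1101010 = 106  (range 97-122: lowercase, 106 - 97 = 9) → 'j'
  1001011 = 75  (range 65-90: uppercase, 75 - 65 = 10) → 'K'
  101001 = 41  (special character) → ')'
= 'jK)'


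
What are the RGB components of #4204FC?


Hex: #4204FC
R = 42₁₆ = 66
G = 04₁₆ = 4
B = FC₁₆ = 252
= RGB(66, 4, 252)


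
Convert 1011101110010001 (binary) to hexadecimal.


Group into 4-bit nibbles: 1011101110010001
  1011 = B
  1011 = B
  1001 = 9
  0001 = 1
= 0xBB91


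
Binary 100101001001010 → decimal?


Positional values:
Bit 1: 1 × 2^1 = 2
Bit 3: 1 × 2^3 = 8
Bit 6: 1 × 2^6 = 64
Bit 9: 1 × 2^9 = 512
Bit 11: 1 × 2^11 = 2048
Bit 14: 1 × 2^14 = 16384
Sum = 2 + 8 + 64 + 512 + 2048 + 16384
= 19018


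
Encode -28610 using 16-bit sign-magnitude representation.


Sign bit: 1 (negative)
Magnitude: 28610 = 110111111000010
= 1110111111000010


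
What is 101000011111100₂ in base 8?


Group into 3-bit groups: 101000011111100
  101 = 5
  000 = 0
  011 = 3
  111 = 7
  100 = 4
= 0o50374


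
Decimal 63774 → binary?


Divide by 2 repeatedly:
63774 ÷ 2 = 31887 remainder 0
31887 ÷ 2 = 15943 remainder 1
15943 ÷ 2 = 7971 remainder 1
7971 ÷ 2 = 3985 remainder 1
3985 ÷ 2 = 1992 remainder 1
1992 ÷ 2 = 996 remainder 0
996 ÷ 2 = 498 remainder 0
498 ÷ 2 = 249 remainder 0
249 ÷ 2 = 124 remainder 1
124 ÷ 2 = 62 remainder 0
62 ÷ 2 = 31 remainder 0
31 ÷ 2 = 15 remainder 1
15 ÷ 2 = 7 remainder 1
7 ÷ 2 = 3 remainder 1
3 ÷ 2 = 1 remainder 1
1 ÷ 2 = 0 remainder 1
Reading remainders bottom-up:
= 1111100100011110


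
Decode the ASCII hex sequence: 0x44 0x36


Codes (hex): 0x44 0x36
Per-code ASCII lookup:
  0x44 = 68  (range 65-90: uppercase, 68 - 65 = 3) → 'D'
  0x36 = 54  (range 48-57: digits, 54 - 48 = 6) → '6'
= 'D6'


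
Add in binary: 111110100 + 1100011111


Align and add column by column (LSB to MSB, carry propagating):
  00111110100
+ 01100011111
  -----------
  col 0: 0 + 1 + 0 (carry in) = 1 → bit 1, carry out 0
  col 1: 0 + 1 + 0 (carry in) = 1 → bit 1, carry out 0
  col 2: 1 + 1 + 0 (carry in) = 2 → bit 0, carry out 1
  col 3: 0 + 1 + 1 (carry in) = 2 → bit 0, carry out 1
  col 4: 1 + 1 + 1 (carry in) = 3 → bit 1, carry out 1
  col 5: 1 + 0 + 1 (carry in) = 2 → bit 0, carry out 1
  col 6: 1 + 0 + 1 (carry in) = 2 → bit 0, carry out 1
  col 7: 1 + 0 + 1 (carry in) = 2 → bit 0, carry out 1
  col 8: 1 + 1 + 1 (carry in) = 3 → bit 1, carry out 1
  col 9: 0 + 1 + 1 (carry in) = 2 → bit 0, carry out 1
  col 10: 0 + 0 + 1 (carry in) = 1 → bit 1, carry out 0
Reading bits MSB→LSB: 10100010011
Strip leading zeros: 10100010011
= 10100010011


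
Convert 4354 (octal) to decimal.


Positional values:
Position 0: 4 × 8^0 = 4
Position 1: 5 × 8^1 = 40
Position 2: 3 × 8^2 = 192
Position 3: 4 × 8^3 = 2048
Sum = 4 + 40 + 192 + 2048
= 2284


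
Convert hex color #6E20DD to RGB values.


Hex: #6E20DD
R = 6E₁₆ = 110
G = 20₁₆ = 32
B = DD₁₆ = 221
= RGB(110, 32, 221)


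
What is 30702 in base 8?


Divide by 8 repeatedly:
30702 ÷ 8 = 3837 remainder 6
3837 ÷ 8 = 479 remainder 5
479 ÷ 8 = 59 remainder 7
59 ÷ 8 = 7 remainder 3
7 ÷ 8 = 0 remainder 7
Reading remainders bottom-up:
= 0o73756


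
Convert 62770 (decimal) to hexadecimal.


Divide by 16 repeatedly:
62770 ÷ 16 = 3923 remainder 2 (2)
3923 ÷ 16 = 245 remainder 3 (3)
245 ÷ 16 = 15 remainder 5 (5)
15 ÷ 16 = 0 remainder 15 (F)
Reading remainders bottom-up:
= 0xF532


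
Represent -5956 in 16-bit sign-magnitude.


Sign bit: 1 (negative)
Magnitude: 5956 = 001011101000100
= 1001011101000100


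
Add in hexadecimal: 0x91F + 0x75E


Align and add column by column (LSB to MSB, each column mod 16 with carry):
  091F
+ 075E
  ----
  col 0: F(15) + E(14) + 0 (carry in) = 29 → D(13), carry out 1
  col 1: 1(1) + 5(5) + 1 (carry in) = 7 → 7(7), carry out 0
  col 2: 9(9) + 7(7) + 0 (carry in) = 16 → 0(0), carry out 1
  col 3: 0(0) + 0(0) + 1 (carry in) = 1 → 1(1), carry out 0
Reading digits MSB→LSB: 107D
Strip leading zeros: 107D
= 0x107D


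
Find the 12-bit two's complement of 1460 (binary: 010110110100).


Original: 010110110100
Step 1 - Invert all bits: 101001001011
Step 2 - Add 1: 101001001011 + 1
= 101001001100 (represents -1460)


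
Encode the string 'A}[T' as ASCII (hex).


String: 'A}[T'  (4 characters)
Per-character ASCII lookup:
  'A': uppercase starts at 65: 'A' = 65 + 0 = 65 → 0x41
  '}': special character: '}' = 125 → 0x7D
  '[': special character: '[' = 91 → 0x5B
  'T': uppercase starts at 65: 'T' = 65 + 19 = 84 → 0x54
= 0x41 0x7D 0x5B 0x54


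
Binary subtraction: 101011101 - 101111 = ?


Align and subtract column by column (LSB to MSB, borrowing when needed):
  101011101
- 000101111
  ---------
  col 0: (1 - 0 borrow-in) - 1 → 1 - 1 = 0, borrow out 0
  col 1: (0 - 0 borrow-in) - 1 → borrow from next column: (0+2) - 1 = 1, borrow out 1
  col 2: (1 - 1 borrow-in) - 1 → borrow from next column: (0+2) - 1 = 1, borrow out 1
  col 3: (1 - 1 borrow-in) - 1 → borrow from next column: (0+2) - 1 = 1, borrow out 1
  col 4: (1 - 1 borrow-in) - 0 → 0 - 0 = 0, borrow out 0
  col 5: (0 - 0 borrow-in) - 1 → borrow from next column: (0+2) - 1 = 1, borrow out 1
  col 6: (1 - 1 borrow-in) - 0 → 0 - 0 = 0, borrow out 0
  col 7: (0 - 0 borrow-in) - 0 → 0 - 0 = 0, borrow out 0
  col 8: (1 - 0 borrow-in) - 0 → 1 - 0 = 1, borrow out 0
Reading bits MSB→LSB: 100101110
Strip leading zeros: 100101110
= 100101110


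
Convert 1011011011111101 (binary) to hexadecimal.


Group into 4-bit nibbles: 1011011011111101
  1011 = B
  0110 = 6
  1111 = F
  1101 = D
= 0xB6FD


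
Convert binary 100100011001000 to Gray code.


Binary: 100100011001000
Gray code: G = B XOR (B >> 1)
B >> 1 = 010010001100100
100100011001000 XOR 010010001100100:
  1 XOR 0 = 1
  0 XOR 1 = 1
  0 XOR 0 = 0
  1 XOR 0 = 1
  0 XOR 1 = 1
  0 XOR 0 = 0
  0 XOR 0 = 0
  1 XOR 0 = 1
  1 XOR 1 = 0
  0 XOR 1 = 1
  0 XOR 0 = 0
  1 XOR 0 = 1
  0 XOR 1 = 1
  0 XOR 0 = 0
  0 XOR 0 = 0
= 110110010101100


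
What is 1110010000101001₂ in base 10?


Positional values:
Bit 0: 1 × 2^0 = 1
Bit 3: 1 × 2^3 = 8
Bit 5: 1 × 2^5 = 32
Bit 10: 1 × 2^10 = 1024
Bit 13: 1 × 2^13 = 8192
Bit 14: 1 × 2^14 = 16384
Bit 15: 1 × 2^15 = 32768
Sum = 1 + 8 + 32 + 1024 + 8192 + 16384 + 32768
= 58409


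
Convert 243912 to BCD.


Each digit → 4-bit binary:
  2 → 0010
  4 → 0100
  3 → 0011
  9 → 1001
  1 → 0001
  2 → 0010
= 0010 0100 0011 1001 0001 0010


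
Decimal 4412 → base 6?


Divide by 6 repeatedly:
4412 ÷ 6 = 735 remainder 2
735 ÷ 6 = 122 remainder 3
122 ÷ 6 = 20 remainder 2
20 ÷ 6 = 3 remainder 2
3 ÷ 6 = 0 remainder 3
Reading remainders bottom-up:
= 32232


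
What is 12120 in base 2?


Divide by 2 repeatedly:
12120 ÷ 2 = 6060 remainder 0
6060 ÷ 2 = 3030 remainder 0
3030 ÷ 2 = 1515 remainder 0
1515 ÷ 2 = 757 remainder 1
757 ÷ 2 = 378 remainder 1
378 ÷ 2 = 189 remainder 0
189 ÷ 2 = 94 remainder 1
94 ÷ 2 = 47 remainder 0
47 ÷ 2 = 23 remainder 1
23 ÷ 2 = 11 remainder 1
11 ÷ 2 = 5 remainder 1
5 ÷ 2 = 2 remainder 1
2 ÷ 2 = 1 remainder 0
1 ÷ 2 = 0 remainder 1
Reading remainders bottom-up:
= 10111101011000


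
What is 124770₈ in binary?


Each octal digit → 3 binary bits:
  1 = 001
  2 = 010
  4 = 100
  7 = 111
  7 = 111
  0 = 000
Concatenate: 001 010 100 111 111 000
= 001010100111111000


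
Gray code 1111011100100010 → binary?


Gray code: 1111011100100010
MSB stays the same: 1
Each subsequent bit = prev_binary XOR current_gray:
  B[1] = 1 XOR 1 = 0
  B[2] = 0 XOR 1 = 1
  B[3] = 1 XOR 1 = 0
  B[4] = 0 XOR 0 = 0
  B[5] = 0 XOR 1 = 1
  B[6] = 1 XOR 1 = 0
  B[7] = 0 XOR 1 = 1
  B[8] = 1 XOR 0 = 1
  B[9] = 1 XOR 0 = 1
  B[10] = 1 XOR 1 = 0
  B[11] = 0 XOR 0 = 0
  B[12] = 0 XOR 0 = 0
  B[13] = 0 XOR 0 = 0
  B[14] = 0 XOR 1 = 1
  B[15] = 1 XOR 0 = 1
= 1010010111000011 (42435 decimal)


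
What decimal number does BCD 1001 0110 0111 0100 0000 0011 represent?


Each 4-bit group → digit:
  1001 → 9
  0110 → 6
  0111 → 7
  0100 → 4
  0000 → 0
  0011 → 3
= 967403


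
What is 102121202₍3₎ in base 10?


Positional values (base 3):
  2 × 3^0 = 2 × 1 = 2
  0 × 3^1 = 0 × 3 = 0
  2 × 3^2 = 2 × 9 = 18
  1 × 3^3 = 1 × 27 = 27
  2 × 3^4 = 2 × 81 = 162
  1 × 3^5 = 1 × 243 = 243
  2 × 3^6 = 2 × 729 = 1458
  0 × 3^7 = 0 × 2187 = 0
  1 × 3^8 = 1 × 6561 = 6561
Sum = 2 + 0 + 18 + 27 + 162 + 243 + 1458 + 0 + 6561
= 8471


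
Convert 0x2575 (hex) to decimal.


Positional values:
Position 0: 5 × 16^0 = 5 × 1 = 5
Position 1: 7 × 16^1 = 7 × 16 = 112
Position 2: 5 × 16^2 = 5 × 256 = 1280
Position 3: 2 × 16^3 = 2 × 4096 = 8192
Sum = 5 + 112 + 1280 + 8192
= 9589


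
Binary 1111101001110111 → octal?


Group into 3-bit groups: 001111101001110111
  001 = 1
  111 = 7
  101 = 5
  001 = 1
  110 = 6
  111 = 7
= 0o175167


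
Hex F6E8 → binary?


Each hex digit → 4 binary bits:
  F = 1111
  6 = 0110
  E = 1110
  8 = 1000
Concatenate: 1111 0110 1110 1000
= 1111011011101000


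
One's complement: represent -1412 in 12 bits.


Original: 010110000100
Invert all bits:
  bit 0: 0 → 1
  bit 1: 1 → 0
  bit 2: 0 → 1
  bit 3: 1 → 0
  bit 4: 1 → 0
  bit 5: 0 → 1
  bit 6: 0 → 1
  bit 7: 0 → 1
  bit 8: 0 → 1
  bit 9: 1 → 0
  bit 10: 0 → 1
  bit 11: 0 → 1
= 101001111011


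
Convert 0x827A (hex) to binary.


Each hex digit → 4 binary bits:
  8 = 1000
  2 = 0010
  7 = 0111
  A = 1010
Concatenate: 1000 0010 0111 1010
= 1000001001111010


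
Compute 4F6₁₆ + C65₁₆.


Align and add column by column (LSB to MSB, each column mod 16 with carry):
  04F6
+ 0C65
  ----
  col 0: 6(6) + 5(5) + 0 (carry in) = 11 → B(11), carry out 0
  col 1: F(15) + 6(6) + 0 (carry in) = 21 → 5(5), carry out 1
  col 2: 4(4) + C(12) + 1 (carry in) = 17 → 1(1), carry out 1
  col 3: 0(0) + 0(0) + 1 (carry in) = 1 → 1(1), carry out 0
Reading digits MSB→LSB: 115B
Strip leading zeros: 115B
= 0x115B


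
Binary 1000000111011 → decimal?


Positional values:
Bit 0: 1 × 2^0 = 1
Bit 1: 1 × 2^1 = 2
Bit 3: 1 × 2^3 = 8
Bit 4: 1 × 2^4 = 16
Bit 5: 1 × 2^5 = 32
Bit 12: 1 × 2^12 = 4096
Sum = 1 + 2 + 8 + 16 + 32 + 4096
= 4155


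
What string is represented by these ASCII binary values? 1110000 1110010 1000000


Codes (binary): 1110000 1110010 1000000
Per-code ASCII lookup:
  1110000 = 112  (range 97-122: lowercase, 112 - 97 = 15) → 'p'
  1110010 = 114  (range 97-122: lowercase, 114 - 97 = 17) → 'r'
  1000000 = 64  (special character) → '@'
= 'pr@'


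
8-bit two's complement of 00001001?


Original: 00001001
Step 1 - Invert all bits: 11110110
Step 2 - Add 1: 11110110 + 1
= 11110111 (represents -9)


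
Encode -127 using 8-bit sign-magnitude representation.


Sign bit: 1 (negative)
Magnitude: 127 = 1111111
= 11111111


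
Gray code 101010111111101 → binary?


Gray code: 101010111111101
MSB stays the same: 1
Each subsequent bit = prev_binary XOR current_gray:
  B[1] = 1 XOR 0 = 1
  B[2] = 1 XOR 1 = 0
  B[3] = 0 XOR 0 = 0
  B[4] = 0 XOR 1 = 1
  B[5] = 1 XOR 0 = 1
  B[6] = 1 XOR 1 = 0
  B[7] = 0 XOR 1 = 1
  B[8] = 1 XOR 1 = 0
  B[9] = 0 XOR 1 = 1
  B[10] = 1 XOR 1 = 0
  B[11] = 0 XOR 1 = 1
  B[12] = 1 XOR 1 = 0
  B[13] = 0 XOR 0 = 0
  B[14] = 0 XOR 1 = 1
= 110011010101001 (26281 decimal)
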